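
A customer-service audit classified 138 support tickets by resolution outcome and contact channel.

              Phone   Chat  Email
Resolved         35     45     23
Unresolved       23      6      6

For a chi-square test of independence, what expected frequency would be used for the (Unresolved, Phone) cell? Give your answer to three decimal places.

14.710

Row total (Unresolved) = 35; column total (Phone) = 58; grand total N = 138.
Expected count = (row total × column total) / N = 35 × 58 / 138 = 14.710.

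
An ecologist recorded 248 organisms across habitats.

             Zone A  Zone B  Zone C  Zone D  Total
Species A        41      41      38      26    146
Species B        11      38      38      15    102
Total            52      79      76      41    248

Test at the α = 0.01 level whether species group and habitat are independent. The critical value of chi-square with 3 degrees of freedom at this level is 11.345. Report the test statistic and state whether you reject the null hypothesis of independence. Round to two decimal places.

Grand total N = 248.
Expected counts (row total × column total / N):
  Species A, Zone A: 146×52/248 = 30.613
  Species A, Zone B: 146×79/248 = 46.508
  Species A, Zone C: 146×76/248 = 44.742
  Species A, Zone D: 146×41/248 = 24.137
  Species B, Zone A: 102×52/248 = 21.387
  Species B, Zone B: 102×79/248 = 32.492
  Species B, Zone C: 102×76/248 = 31.258
  Species B, Zone D: 102×41/248 = 16.863
Contributions (O − E)²/E:
  (41 − 30.613)²/30.613 = 3.5243
  (41 − 46.508)²/46.508 = 0.6523
  (38 − 44.742)²/44.742 = 1.0159
  (26 − 24.137)²/24.137 = 0.1438
  (11 − 21.387)²/21.387 = 5.0446
  (38 − 32.492)²/32.492 = 0.9337
  (38 − 31.258)²/31.258 = 1.4542
  (15 − 16.863)²/16.863 = 0.2058
χ² = 3.5243 + 0.6523 + 1.0159 + 0.1438 + 5.0446 + 0.9337 + 1.4542 + 0.2058 = 12.97
df = (2−1)(4−1) = 3. Since 12.97 > 11.345, reject the null hypothesis of independence at α = 0.01.

12.97; reject H₀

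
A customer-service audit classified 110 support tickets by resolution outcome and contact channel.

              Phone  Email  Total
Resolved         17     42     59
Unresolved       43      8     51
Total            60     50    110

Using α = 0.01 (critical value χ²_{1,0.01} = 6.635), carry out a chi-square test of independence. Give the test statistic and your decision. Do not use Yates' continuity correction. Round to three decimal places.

33.985; reject H₀

Grand total N = 110.
Expected counts (row total × column total / N):
  Resolved, Phone: 59×60/110 = 32.18182
  Resolved, Email: 59×50/110 = 26.81818
  Unresolved, Phone: 51×60/110 = 27.81818
  Unresolved, Email: 51×50/110 = 23.18182
Contributions (O − E)²/E:
  (17 − 32.18182)²/32.18182 = 7.1620
  (42 − 26.81818)²/26.81818 = 8.5945
  (43 − 27.81818)²/27.81818 = 8.2855
  (8 − 23.18182)²/23.18182 = 9.9426
χ² = 7.1620 + 8.5945 + 8.2855 + 9.9426 = 33.985
df = (2−1)(2−1) = 1. Since 33.985 > 6.635, reject the null hypothesis of independence at α = 0.01.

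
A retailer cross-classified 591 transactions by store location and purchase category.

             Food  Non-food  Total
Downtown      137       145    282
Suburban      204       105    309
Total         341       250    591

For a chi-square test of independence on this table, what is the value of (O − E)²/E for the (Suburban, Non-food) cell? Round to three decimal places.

Row total (Suburban) = 309; column total (Non-food) = 250; N = 591.
Expected count E = 309 × 250 / 591 = 130.7107.
Contribution = (O − E)²/E = (105 − 130.7107)² / 130.7107 = 5.057.

5.057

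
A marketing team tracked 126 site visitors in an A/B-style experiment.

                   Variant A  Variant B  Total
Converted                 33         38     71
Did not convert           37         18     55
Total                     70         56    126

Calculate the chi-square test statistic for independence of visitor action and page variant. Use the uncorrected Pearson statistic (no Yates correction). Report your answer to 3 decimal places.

Grand total N = 126.
Expected counts (row total × column total / N):
  Converted, Variant A: 71×70/126 = 39.4444
  Converted, Variant B: 71×56/126 = 31.5556
  Did not convert, Variant A: 55×70/126 = 30.5556
  Did not convert, Variant B: 55×56/126 = 24.4444
Contributions (O − E)²/E:
  (33 − 39.4444)²/39.4444 = 1.0529
  (38 − 31.5556)²/31.5556 = 1.3161
  (37 − 30.5556)²/30.5556 = 1.3592
  (18 − 24.4444)²/24.4444 = 1.6990
χ² = 1.0529 + 1.3161 + 1.3592 + 1.6990 = 5.427

5.427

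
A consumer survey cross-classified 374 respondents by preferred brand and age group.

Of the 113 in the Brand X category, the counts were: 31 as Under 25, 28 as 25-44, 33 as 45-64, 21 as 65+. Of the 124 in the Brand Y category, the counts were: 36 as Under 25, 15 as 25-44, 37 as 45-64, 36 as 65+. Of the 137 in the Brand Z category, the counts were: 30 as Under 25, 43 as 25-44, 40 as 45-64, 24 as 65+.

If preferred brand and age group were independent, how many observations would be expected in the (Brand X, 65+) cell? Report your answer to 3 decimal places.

24.473

Row total (Brand X) = 113; column total (65+) = 81; grand total N = 374.
Expected count = (row total × column total) / N = 113 × 81 / 374 = 24.473.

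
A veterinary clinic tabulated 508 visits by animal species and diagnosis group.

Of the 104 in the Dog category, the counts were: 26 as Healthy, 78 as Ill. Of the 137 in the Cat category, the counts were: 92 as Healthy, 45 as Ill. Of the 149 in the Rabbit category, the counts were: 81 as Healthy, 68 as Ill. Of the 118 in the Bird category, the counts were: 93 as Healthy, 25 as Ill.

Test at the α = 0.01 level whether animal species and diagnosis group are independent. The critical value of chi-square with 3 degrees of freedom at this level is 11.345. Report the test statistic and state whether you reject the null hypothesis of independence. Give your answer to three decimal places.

72.702; reject H₀

Row totals: 104, 137, 149, 118. Column totals: 292, 216. Grand total N = 508.
Expected counts (row total × column total / N):
  Dog, Healthy: 104×292/508 = 59.7795
  Dog, Ill: 104×216/508 = 44.2205
  Cat, Healthy: 137×292/508 = 78.7480
  Cat, Ill: 137×216/508 = 58.2520
  Rabbit, Healthy: 149×292/508 = 85.6457
  Rabbit, Ill: 149×216/508 = 63.3543
  Bird, Healthy: 118×292/508 = 67.8268
  Bird, Ill: 118×216/508 = 50.1732
Contributions (O − E)²/E:
  (26 − 59.7795)²/59.7795 = 19.0877
  (78 − 44.2205)²/44.2205 = 25.8037
  (92 − 78.7480)²/78.7480 = 2.2301
  (45 − 58.2520)²/58.2520 = 3.0148
  (81 − 85.6457)²/85.6457 = 0.2520
  (68 − 63.3543)²/63.3543 = 0.3407
  (93 − 67.8268)²/67.8268 = 9.3428
  (25 − 50.1732)²/50.1732 = 12.6300
χ² = 19.0877 + 25.8037 + 2.2301 + 3.0148 + 0.2520 + 0.3407 + 9.3428 + 12.6300 = 72.702
df = (4−1)(2−1) = 3. Since 72.702 > 11.345, reject the null hypothesis of independence at α = 0.01.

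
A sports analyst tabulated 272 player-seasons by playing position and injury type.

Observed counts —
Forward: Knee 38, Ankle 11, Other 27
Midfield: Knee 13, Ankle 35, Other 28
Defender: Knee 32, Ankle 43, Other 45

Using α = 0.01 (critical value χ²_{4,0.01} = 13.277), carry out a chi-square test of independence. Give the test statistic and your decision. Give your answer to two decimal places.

26.78; reject H₀

Row totals: 76, 76, 120. Column totals: 83, 89, 100. Grand total N = 272.
Expected counts (row total × column total / N):
  Forward, Knee: 76×83/272 = 23.191
  Forward, Ankle: 76×89/272 = 24.868
  Forward, Other: 76×100/272 = 27.941
  Midfield, Knee: 76×83/272 = 23.191
  Midfield, Ankle: 76×89/272 = 24.868
  Midfield, Other: 76×100/272 = 27.941
  Defender, Knee: 120×83/272 = 36.618
  Defender, Ankle: 120×89/272 = 39.265
  Defender, Other: 120×100/272 = 44.118
Contributions (O − E)²/E:
  (38 − 23.191)²/23.191 = 9.4565
  (11 − 24.868)²/24.868 = 7.7337
  (27 − 27.941)²/27.941 = 0.0317
  (13 − 23.191)²/23.191 = 4.4783
  (35 − 24.868)²/24.868 = 4.1281
  (28 − 27.941)²/27.941 = 0.0001
  (32 − 36.618)²/36.618 = 0.5824
  (43 − 39.265)²/39.265 = 0.3553
  (45 − 44.118)²/44.118 = 0.0176
χ² = 9.4565 + 7.7337 + 0.0317 + 4.4783 + 4.1281 + 0.0001 + 0.5824 + 0.3553 + 0.0176 = 26.78
df = (3−1)(3−1) = 4. Since 26.78 > 13.277, reject the null hypothesis of independence at α = 0.01.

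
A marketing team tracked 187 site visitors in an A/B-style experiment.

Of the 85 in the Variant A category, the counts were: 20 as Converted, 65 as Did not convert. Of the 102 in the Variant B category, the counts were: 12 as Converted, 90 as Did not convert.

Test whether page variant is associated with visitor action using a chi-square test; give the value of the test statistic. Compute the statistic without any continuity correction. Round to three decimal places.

Row totals: 85, 102. Column totals: 32, 155. Grand total N = 187.
Expected counts (row total × column total / N):
  Variant A, Converted: 85×32/187 = 14.5455
  Variant A, Did not convert: 85×155/187 = 70.4545
  Variant B, Converted: 102×32/187 = 17.4545
  Variant B, Did not convert: 102×155/187 = 84.5455
Contributions (O − E)²/E:
  (20 − 14.5455)²/14.5455 = 2.0454
  (65 − 70.4545)²/70.4545 = 0.4223
  (12 − 17.4545)²/17.4545 = 1.7045
  (90 − 84.5455)²/84.5455 = 0.3519
χ² = 2.0454 + 0.4223 + 1.7045 + 0.3519 = 4.524

4.524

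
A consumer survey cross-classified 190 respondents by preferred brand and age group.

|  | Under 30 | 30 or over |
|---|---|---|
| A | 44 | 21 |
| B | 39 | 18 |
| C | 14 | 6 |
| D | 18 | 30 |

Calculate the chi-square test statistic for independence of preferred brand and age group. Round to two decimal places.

Row totals: 65, 57, 20, 48. Column totals: 115, 75. Grand total N = 190.
Expected counts (row total × column total / N):
  A, Under 30: 65×115/190 = 39.3421
  A, 30 or over: 65×75/190 = 25.6579
  B, Under 30: 57×115/190 = 34.5000
  B, 30 or over: 57×75/190 = 22.5000
  C, Under 30: 20×115/190 = 12.1053
  C, 30 or over: 20×75/190 = 7.8947
  D, Under 30: 48×115/190 = 29.0526
  D, 30 or over: 48×75/190 = 18.9474
Contributions (O − E)²/E:
  (44 − 39.3421)²/39.3421 = 0.5515
  (21 − 25.6579)²/25.6579 = 0.8456
  (39 − 34.5000)²/34.5000 = 0.5870
  (18 − 22.5000)²/22.5000 = 0.9000
  (14 − 12.1053)²/12.1053 = 0.2966
  (6 − 7.8947)²/7.8947 = 0.4547
  (18 − 29.0526)²/29.0526 = 4.2048
  (30 − 18.9474)²/18.9474 = 6.4473
χ² = 0.5515 + 0.8456 + 0.5870 + 0.9000 + 0.2966 + 0.4547 + 4.2048 + 6.4473 = 14.29

14.29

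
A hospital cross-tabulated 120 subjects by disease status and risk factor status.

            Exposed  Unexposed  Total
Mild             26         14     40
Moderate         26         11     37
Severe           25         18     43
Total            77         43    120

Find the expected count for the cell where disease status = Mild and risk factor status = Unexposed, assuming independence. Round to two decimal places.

14.33

Row total (Mild) = 40; column total (Unexposed) = 43; grand total N = 120.
Expected count = (row total × column total) / N = 40 × 43 / 120 = 14.33.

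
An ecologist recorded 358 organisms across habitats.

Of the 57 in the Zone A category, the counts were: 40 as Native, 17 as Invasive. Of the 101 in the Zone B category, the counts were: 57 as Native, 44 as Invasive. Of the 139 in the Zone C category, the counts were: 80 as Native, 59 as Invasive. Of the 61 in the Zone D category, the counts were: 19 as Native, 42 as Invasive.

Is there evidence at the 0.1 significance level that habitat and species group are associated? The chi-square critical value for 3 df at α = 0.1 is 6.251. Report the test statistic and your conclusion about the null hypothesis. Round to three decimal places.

19.748; reject H₀

Row totals: 57, 101, 139, 61. Column totals: 196, 162. Grand total N = 358.
Expected counts (row total × column total / N):
  Zone A, Native: 57×196/358 = 31.2067
  Zone A, Invasive: 57×162/358 = 25.7933
  Zone B, Native: 101×196/358 = 55.2961
  Zone B, Invasive: 101×162/358 = 45.7039
  Zone C, Native: 139×196/358 = 76.1006
  Zone C, Invasive: 139×162/358 = 62.8994
  Zone D, Native: 61×196/358 = 33.3966
  Zone D, Invasive: 61×162/358 = 27.6034
Contributions (O − E)²/E:
  (40 − 31.2067)²/31.2067 = 2.4777
  (17 − 25.7933)²/25.7933 = 2.9978
  (57 − 55.2961)²/55.2961 = 0.0525
  (44 − 45.7039)²/45.7039 = 0.0635
  (80 − 76.1006)²/76.1006 = 0.1998
  (59 − 62.8994)²/62.8994 = 0.2417
  (19 − 33.3966)²/33.3966 = 6.2061
  (42 − 27.6034)²/27.6034 = 7.5086
χ² = 2.4777 + 2.9978 + 0.0525 + 0.0635 + 0.1998 + 0.2417 + 6.2061 + 7.5086 = 19.748
df = (4−1)(2−1) = 3. Since 19.748 > 6.251, reject the null hypothesis of independence at α = 0.1.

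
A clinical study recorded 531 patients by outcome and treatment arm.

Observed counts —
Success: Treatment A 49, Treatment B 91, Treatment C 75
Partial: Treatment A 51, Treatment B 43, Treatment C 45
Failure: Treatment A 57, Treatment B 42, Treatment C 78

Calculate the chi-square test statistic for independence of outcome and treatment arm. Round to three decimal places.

19.963

Row totals: 215, 139, 177. Column totals: 157, 176, 198. Grand total N = 531.
Expected counts (row total × column total / N):
  Success, Treatment A: 215×157/531 = 63.5687
  Success, Treatment B: 215×176/531 = 71.2618
  Success, Treatment C: 215×198/531 = 80.1695
  Partial, Treatment A: 139×157/531 = 41.0979
  Partial, Treatment B: 139×176/531 = 46.0716
  Partial, Treatment C: 139×198/531 = 51.8305
  Failure, Treatment A: 177×157/531 = 52.3333
  Failure, Treatment B: 177×176/531 = 58.6667
  Failure, Treatment C: 177×198/531 = 66.0000
Contributions (O − E)²/E:
  (49 − 63.5687)²/63.5687 = 3.3389
  (91 − 71.2618)²/71.2618 = 5.4671
  (75 − 80.1695)²/80.1695 = 0.3333
  (51 − 41.0979)²/41.0979 = 2.3858
  (43 − 46.0716)²/46.0716 = 0.2048
  (45 − 51.8305)²/51.8305 = 0.9002
  (57 − 52.3333)²/52.3333 = 0.4161
  (42 − 58.6667)²/58.6667 = 4.7349
  (78 − 66.0000)²/66.0000 = 2.1818
χ² = 3.3389 + 5.4671 + 0.3333 + 2.3858 + 0.2048 + 0.9002 + 0.4161 + 4.7349 + 2.1818 = 19.963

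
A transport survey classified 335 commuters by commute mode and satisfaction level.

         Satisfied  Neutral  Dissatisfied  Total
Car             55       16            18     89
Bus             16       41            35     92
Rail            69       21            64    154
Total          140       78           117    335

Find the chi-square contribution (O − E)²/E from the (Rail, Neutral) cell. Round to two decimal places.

Row total (Rail) = 154; column total (Neutral) = 78; N = 335.
Expected count E = 154 × 78 / 335 = 35.857.
Contribution = (O − E)²/E = (21 − 35.857)² / 35.857 = 6.16.

6.16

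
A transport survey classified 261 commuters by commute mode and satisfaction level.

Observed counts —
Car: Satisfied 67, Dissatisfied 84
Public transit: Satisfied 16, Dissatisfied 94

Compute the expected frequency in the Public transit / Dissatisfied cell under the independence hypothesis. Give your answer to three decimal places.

Row total (Public transit) = 110; column total (Dissatisfied) = 178; grand total N = 261.
Expected count = (row total × column total) / N = 110 × 178 / 261 = 75.019.

75.019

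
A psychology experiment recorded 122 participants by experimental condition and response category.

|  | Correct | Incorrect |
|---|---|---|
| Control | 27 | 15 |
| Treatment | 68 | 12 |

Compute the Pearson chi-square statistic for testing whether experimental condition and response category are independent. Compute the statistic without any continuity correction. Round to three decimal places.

6.857

Row totals: 42, 80. Column totals: 95, 27. Grand total N = 122.
Expected counts (row total × column total / N):
  Control, Correct: 42×95/122 = 32.7049
  Control, Incorrect: 42×27/122 = 9.2951
  Treatment, Correct: 80×95/122 = 62.2951
  Treatment, Incorrect: 80×27/122 = 17.7049
Contributions (O − E)²/E:
  (27 − 32.7049)²/32.7049 = 0.9951
  (15 − 9.2951)²/9.2951 = 3.5014
  (68 − 62.2951)²/62.2951 = 0.5224
  (12 − 17.7049)²/17.7049 = 1.8382
χ² = 0.9951 + 3.5014 + 0.5224 + 1.8382 = 6.857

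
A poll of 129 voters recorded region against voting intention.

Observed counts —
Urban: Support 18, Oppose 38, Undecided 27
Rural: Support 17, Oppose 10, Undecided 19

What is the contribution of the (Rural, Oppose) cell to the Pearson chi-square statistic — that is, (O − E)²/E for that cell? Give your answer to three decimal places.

Row total (Rural) = 46; column total (Oppose) = 48; N = 129.
Expected count E = 46 × 48 / 129 = 17.1163.
Contribution = (O − E)²/E = (10 − 17.1163)² / 17.1163 = 2.959.

2.959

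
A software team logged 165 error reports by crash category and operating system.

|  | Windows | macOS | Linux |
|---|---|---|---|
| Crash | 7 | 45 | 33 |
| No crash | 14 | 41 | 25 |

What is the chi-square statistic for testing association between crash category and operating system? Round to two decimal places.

3.47

Row totals: 85, 80. Column totals: 21, 86, 58. Grand total N = 165.
Expected counts (row total × column total / N):
  Crash, Windows: 85×21/165 = 10.818
  Crash, macOS: 85×86/165 = 44.303
  Crash, Linux: 85×58/165 = 29.879
  No crash, Windows: 80×21/165 = 10.182
  No crash, macOS: 80×86/165 = 41.697
  No crash, Linux: 80×58/165 = 28.121
Contributions (O − E)²/E:
  (7 − 10.818)²/10.818 = 1.3475
  (45 − 44.303)²/44.303 = 0.0110
  (33 − 29.879)²/29.879 = 0.3260
  (14 − 10.182)²/10.182 = 1.4317
  (41 − 41.697)²/41.697 = 0.0117
  (25 − 28.121)²/28.121 = 0.3464
χ² = 1.3475 + 0.0110 + 0.3260 + 1.4317 + 0.0117 + 0.3464 = 3.47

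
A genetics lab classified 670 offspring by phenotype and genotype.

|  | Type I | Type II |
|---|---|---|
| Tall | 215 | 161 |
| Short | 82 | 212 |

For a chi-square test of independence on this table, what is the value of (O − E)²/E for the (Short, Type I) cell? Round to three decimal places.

17.919

Row total (Short) = 294; column total (Type I) = 297; N = 670.
Expected count E = 294 × 297 / 670 = 130.3254.
Contribution = (O − E)²/E = (82 − 130.3254)² / 130.3254 = 17.919.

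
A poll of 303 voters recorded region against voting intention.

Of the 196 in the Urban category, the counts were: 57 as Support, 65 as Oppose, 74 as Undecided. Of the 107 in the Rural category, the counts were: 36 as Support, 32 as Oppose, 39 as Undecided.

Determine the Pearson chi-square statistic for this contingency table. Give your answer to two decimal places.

Row totals: 196, 107. Column totals: 93, 97, 113. Grand total N = 303.
Expected counts (row total × column total / N):
  Urban, Support: 196×93/303 = 60.158
  Urban, Oppose: 196×97/303 = 62.746
  Urban, Undecided: 196×113/303 = 73.096
  Rural, Support: 107×93/303 = 32.842
  Rural, Oppose: 107×97/303 = 34.254
  Rural, Undecided: 107×113/303 = 39.904
Contributions (O − E)²/E:
  (57 − 60.158)²/60.158 = 0.1658
  (65 − 62.746)²/62.746 = 0.0810
  (74 − 73.096)²/73.096 = 0.0112
  (36 − 32.842)²/32.842 = 0.3037
  (32 − 34.254)²/34.254 = 0.1483
  (39 − 39.904)²/39.904 = 0.0205
χ² = 0.1658 + 0.0810 + 0.0112 + 0.3037 + 0.1483 + 0.0205 = 0.73

0.73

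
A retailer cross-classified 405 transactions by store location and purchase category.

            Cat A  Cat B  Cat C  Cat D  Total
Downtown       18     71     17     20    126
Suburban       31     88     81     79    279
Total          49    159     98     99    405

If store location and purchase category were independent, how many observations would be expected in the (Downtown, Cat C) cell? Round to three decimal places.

Row total (Downtown) = 126; column total (Cat C) = 98; grand total N = 405.
Expected count = (row total × column total) / N = 126 × 98 / 405 = 30.489.

30.489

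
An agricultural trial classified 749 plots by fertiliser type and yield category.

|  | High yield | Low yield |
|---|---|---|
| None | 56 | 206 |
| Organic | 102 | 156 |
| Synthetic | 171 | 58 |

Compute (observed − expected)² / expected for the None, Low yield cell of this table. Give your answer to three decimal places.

Row total (None) = 262; column total (Low yield) = 420; N = 749.
Expected count E = 262 × 420 / 749 = 146.9159.
Contribution = (O − E)²/E = (206 − 146.9159)² / 146.9159 = 23.761.

23.761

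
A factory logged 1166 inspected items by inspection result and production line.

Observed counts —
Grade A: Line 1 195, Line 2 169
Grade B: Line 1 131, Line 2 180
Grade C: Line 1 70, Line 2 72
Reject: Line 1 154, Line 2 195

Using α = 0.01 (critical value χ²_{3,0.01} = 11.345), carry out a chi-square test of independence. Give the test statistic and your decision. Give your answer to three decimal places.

10.721; fail to reject H₀

Row totals: 364, 311, 142, 349. Column totals: 550, 616. Grand total N = 1166.
Expected counts (row total × column total / N):
  Grade A, Line 1: 364×550/1166 = 171.6981
  Grade A, Line 2: 364×616/1166 = 192.3019
  Grade B, Line 1: 311×550/1166 = 146.6981
  Grade B, Line 2: 311×616/1166 = 164.3019
  Grade C, Line 1: 142×550/1166 = 66.9811
  Grade C, Line 2: 142×616/1166 = 75.0189
  Reject, Line 1: 349×550/1166 = 164.6226
  Reject, Line 2: 349×616/1166 = 184.3774
Contributions (O − E)²/E:
  (195 − 171.6981)²/171.6981 = 3.1624
  (169 − 192.3019)²/192.3019 = 2.8236
  (131 − 146.6981)²/146.6981 = 1.6798
  (180 − 164.3019)²/164.3019 = 1.4999
  (70 − 66.9811)²/66.9811 = 0.1361
  (72 − 75.0189)²/75.0189 = 0.1215
  (154 − 164.6226)²/164.6226 = 0.6854
  (195 − 184.3774)²/184.3774 = 0.6120
χ² = 3.1624 + 2.8236 + 1.6798 + 1.4999 + 0.1361 + 0.1215 + 0.6854 + 0.6120 = 10.721
df = (4−1)(2−1) = 3. Since 10.721 < 11.345, fail to reject the null hypothesis of independence at α = 0.01.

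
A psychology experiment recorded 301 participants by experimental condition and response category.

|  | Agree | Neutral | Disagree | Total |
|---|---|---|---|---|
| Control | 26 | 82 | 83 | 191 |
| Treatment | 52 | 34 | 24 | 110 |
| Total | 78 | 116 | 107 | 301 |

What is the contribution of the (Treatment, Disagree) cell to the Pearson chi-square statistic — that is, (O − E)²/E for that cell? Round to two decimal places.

5.83

Row total (Treatment) = 110; column total (Disagree) = 107; N = 301.
Expected count E = 110 × 107 / 301 = 39.103.
Contribution = (O − E)²/E = (24 − 39.103)² / 39.103 = 5.83.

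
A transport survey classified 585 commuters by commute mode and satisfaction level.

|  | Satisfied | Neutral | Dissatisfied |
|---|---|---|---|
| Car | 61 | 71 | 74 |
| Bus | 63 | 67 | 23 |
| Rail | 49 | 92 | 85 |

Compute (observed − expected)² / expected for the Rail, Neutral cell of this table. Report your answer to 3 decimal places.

0.111

Row total (Rail) = 226; column total (Neutral) = 230; N = 585.
Expected count E = 226 × 230 / 585 = 88.8547.
Contribution = (O − E)²/E = (92 − 88.8547)² / 88.8547 = 0.111.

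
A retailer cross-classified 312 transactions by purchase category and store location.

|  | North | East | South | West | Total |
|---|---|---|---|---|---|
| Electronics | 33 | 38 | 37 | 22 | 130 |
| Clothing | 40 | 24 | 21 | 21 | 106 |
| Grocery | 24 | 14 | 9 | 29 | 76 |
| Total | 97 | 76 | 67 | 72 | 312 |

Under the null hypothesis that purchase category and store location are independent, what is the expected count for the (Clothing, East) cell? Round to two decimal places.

25.82

Row total (Clothing) = 106; column total (East) = 76; grand total N = 312.
Expected count = (row total × column total) / N = 106 × 76 / 312 = 25.82.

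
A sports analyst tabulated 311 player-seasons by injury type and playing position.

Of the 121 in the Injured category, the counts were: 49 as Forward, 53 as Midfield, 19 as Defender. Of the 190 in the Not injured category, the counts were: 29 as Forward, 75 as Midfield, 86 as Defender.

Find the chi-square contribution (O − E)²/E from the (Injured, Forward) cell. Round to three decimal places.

Row total (Injured) = 121; column total (Forward) = 78; N = 311.
Expected count E = 121 × 78 / 311 = 30.3473.
Contribution = (O − E)²/E = (49 − 30.3473)² / 30.3473 = 11.465.

11.465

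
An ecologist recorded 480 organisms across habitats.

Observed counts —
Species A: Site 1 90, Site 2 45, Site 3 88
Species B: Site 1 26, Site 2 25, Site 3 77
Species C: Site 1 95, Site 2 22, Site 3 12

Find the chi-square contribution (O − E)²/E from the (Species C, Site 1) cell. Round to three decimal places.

25.860

Row total (Species C) = 129; column total (Site 1) = 211; N = 480.
Expected count E = 129 × 211 / 480 = 56.7062.
Contribution = (O − E)²/E = (95 − 56.7062)² / 56.7062 = 25.860.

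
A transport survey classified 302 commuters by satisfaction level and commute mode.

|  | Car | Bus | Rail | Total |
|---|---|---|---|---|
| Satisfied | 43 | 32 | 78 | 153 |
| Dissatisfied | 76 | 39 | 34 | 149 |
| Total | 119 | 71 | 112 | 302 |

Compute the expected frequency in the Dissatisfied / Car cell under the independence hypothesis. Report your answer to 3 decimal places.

Row total (Dissatisfied) = 149; column total (Car) = 119; grand total N = 302.
Expected count = (row total × column total) / N = 149 × 119 / 302 = 58.712.

58.712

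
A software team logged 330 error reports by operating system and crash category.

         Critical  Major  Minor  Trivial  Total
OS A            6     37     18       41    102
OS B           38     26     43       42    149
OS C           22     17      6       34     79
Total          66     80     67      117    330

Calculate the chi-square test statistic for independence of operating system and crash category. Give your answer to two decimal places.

Grand total N = 330.
Expected counts (row total × column total / N):
  OS A, Critical: 102×66/330 = 20.400
  OS A, Major: 102×80/330 = 24.727
  OS A, Minor: 102×67/330 = 20.709
  OS A, Trivial: 102×117/330 = 36.164
  OS B, Critical: 149×66/330 = 29.800
  OS B, Major: 149×80/330 = 36.121
  OS B, Minor: 149×67/330 = 30.252
  OS B, Trivial: 149×117/330 = 52.827
  OS C, Critical: 79×66/330 = 15.800
  OS C, Major: 79×80/330 = 19.152
  OS C, Minor: 79×67/330 = 16.039
  OS C, Trivial: 79×117/330 = 28.009
Contributions (O − E)²/E:
  (6 − 20.400)²/20.400 = 10.1647
  (37 − 24.727)²/24.727 = 6.0916
  (18 − 20.709)²/20.709 = 0.3544
  (41 − 36.164)²/36.164 = 0.6467
  (38 − 29.800)²/29.800 = 2.2564
  (26 − 36.121)²/36.121 = 2.8359
  (43 − 30.252)²/30.252 = 5.3719
  (42 − 52.827)²/52.827 = 2.2190
  (22 − 15.800)²/15.800 = 2.4329
  (17 − 19.152)²/19.152 = 0.2418
  (6 − 16.039)²/16.039 = 6.2835
  (34 − 28.009)²/28.009 = 1.2814
χ² = 10.1647 + 6.0916 + 0.3544 + 0.6467 + 2.2564 + 2.8359 + 5.3719 + 2.2190 + 2.4329 + 0.2418 + 6.2835 + 1.2814 = 40.18

40.18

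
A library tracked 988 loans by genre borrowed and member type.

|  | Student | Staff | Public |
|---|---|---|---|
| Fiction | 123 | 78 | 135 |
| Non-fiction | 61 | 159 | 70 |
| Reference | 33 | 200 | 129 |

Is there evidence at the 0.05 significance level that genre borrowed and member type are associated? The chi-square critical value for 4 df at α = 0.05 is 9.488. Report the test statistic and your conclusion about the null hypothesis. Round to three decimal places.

123.387; reject H₀

Row totals: 336, 290, 362. Column totals: 217, 437, 334. Grand total N = 988.
Expected counts (row total × column total / N):
  Fiction, Student: 336×217/988 = 73.79757
  Fiction, Staff: 336×437/988 = 148.61538
  Fiction, Public: 336×334/988 = 113.58704
  Non-fiction, Student: 290×217/988 = 63.69433
  Non-fiction, Staff: 290×437/988 = 128.26923
  Non-fiction, Public: 290×334/988 = 98.03644
  Reference, Student: 362×217/988 = 79.50810
  Reference, Staff: 362×437/988 = 160.11538
  Reference, Public: 362×334/988 = 122.37652
Contributions (O − E)²/E:
  (123 − 73.79757)²/73.79757 = 32.8043
  (78 − 148.61538)²/148.61538 = 33.5533
  (135 − 113.58704)²/113.58704 = 4.0367
  (61 − 63.69433)²/63.69433 = 0.1140
  (159 − 128.26923)²/128.26923 = 7.3625
  (70 − 98.03644)²/98.03644 = 8.0179
  (33 − 79.50810)²/79.50810 = 27.2048
  (200 − 160.11538)²/160.11538 = 9.9352
  (129 − 122.37652)²/122.37652 = 0.3585
χ² = 32.8043 + 33.5533 + 4.0367 + 0.1140 + 7.3625 + 8.0179 + 27.2048 + 9.9352 + 0.3585 = 123.387
df = (3−1)(3−1) = 4. Since 123.387 > 9.488, reject the null hypothesis of independence at α = 0.05.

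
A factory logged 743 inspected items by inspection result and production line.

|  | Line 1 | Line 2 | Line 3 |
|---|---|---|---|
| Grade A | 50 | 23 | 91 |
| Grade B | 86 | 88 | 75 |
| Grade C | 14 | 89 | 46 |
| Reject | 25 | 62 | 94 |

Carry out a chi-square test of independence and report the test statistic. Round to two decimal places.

Row totals: 164, 249, 149, 181. Column totals: 175, 262, 306. Grand total N = 743.
Expected counts (row total × column total / N):
  Grade A, Line 1: 164×175/743 = 38.627
  Grade A, Line 2: 164×262/743 = 57.830
  Grade A, Line 3: 164×306/743 = 67.542
  Grade B, Line 1: 249×175/743 = 58.647
  Grade B, Line 2: 249×262/743 = 87.803
  Grade B, Line 3: 249×306/743 = 102.549
  Grade C, Line 1: 149×175/743 = 35.094
  Grade C, Line 2: 149×262/743 = 52.541
  Grade C, Line 3: 149×306/743 = 61.365
  Reject, Line 1: 181×175/743 = 42.631
  Reject, Line 2: 181×262/743 = 63.825
  Reject, Line 3: 181×306/743 = 74.544
Contributions (O − E)²/E:
  (50 − 38.627)²/38.627 = 3.3486
  (23 − 57.830)²/57.830 = 20.9775
  (91 − 67.542)²/67.542 = 8.1472
  (86 − 58.647)²/58.647 = 12.7575
  (88 − 87.803)²/87.803 = 0.0004
  (75 − 102.549)²/102.549 = 7.4008
  (14 − 35.094)²/35.094 = 12.6790
  (89 − 52.541)²/52.541 = 25.2995
  (46 − 61.365)²/61.365 = 3.8472
  (25 − 42.631)²/42.631 = 7.2917
  (62 − 63.825)²/63.825 = 0.0522
  (94 − 74.544)²/74.544 = 5.0780
χ² = 3.3486 + 20.9775 + 8.1472 + 12.7575 + 0.0004 + 7.4008 + 12.6790 + 25.2995 + 3.8472 + 7.2917 + 0.0522 + 5.0780 = 106.88

106.88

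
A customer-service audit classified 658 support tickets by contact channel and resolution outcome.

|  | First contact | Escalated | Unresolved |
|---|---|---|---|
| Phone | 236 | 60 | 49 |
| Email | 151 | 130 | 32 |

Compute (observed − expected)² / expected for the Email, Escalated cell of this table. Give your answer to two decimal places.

17.37

Row total (Email) = 313; column total (Escalated) = 190; N = 658.
Expected count E = 313 × 190 / 658 = 90.380.
Contribution = (O − E)²/E = (130 − 90.380)² / 90.380 = 17.37.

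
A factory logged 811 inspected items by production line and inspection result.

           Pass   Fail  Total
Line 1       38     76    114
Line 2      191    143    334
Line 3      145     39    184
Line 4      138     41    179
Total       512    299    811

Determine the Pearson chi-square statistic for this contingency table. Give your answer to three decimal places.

82.976

Grand total N = 811.
Expected counts (row total × column total / N):
  Line 1, Pass: 114×512/811 = 71.9704
  Line 1, Fail: 114×299/811 = 42.0296
  Line 2, Pass: 334×512/811 = 210.8607
  Line 2, Fail: 334×299/811 = 123.1393
  Line 3, Pass: 184×512/811 = 116.1628
  Line 3, Fail: 184×299/811 = 67.8372
  Line 4, Pass: 179×512/811 = 113.0062
  Line 4, Fail: 179×299/811 = 65.9938
Contributions (O − E)²/E:
  (38 − 71.9704)²/71.9704 = 16.0342
  (76 − 42.0296)²/42.0296 = 27.4566
  (191 − 210.8607)²/210.8607 = 1.8707
  (143 − 123.1393)²/123.1393 = 3.2033
  (145 − 116.1628)²/116.1628 = 7.1588
  (39 − 67.8372)²/67.8372 = 12.2585
  (138 − 113.0062)²/113.0062 = 5.5279
  (41 − 65.9938)²/65.9938 = 9.4659
χ² = 16.0342 + 27.4566 + 1.8707 + 3.2033 + 7.1588 + 12.2585 + 5.5279 + 9.4659 = 82.976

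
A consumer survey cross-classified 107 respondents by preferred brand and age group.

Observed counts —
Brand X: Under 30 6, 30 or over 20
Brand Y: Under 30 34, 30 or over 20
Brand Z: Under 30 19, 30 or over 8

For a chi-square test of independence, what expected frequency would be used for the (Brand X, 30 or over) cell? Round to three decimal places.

Row total (Brand X) = 26; column total (30 or over) = 48; grand total N = 107.
Expected count = (row total × column total) / N = 26 × 48 / 107 = 11.664.

11.664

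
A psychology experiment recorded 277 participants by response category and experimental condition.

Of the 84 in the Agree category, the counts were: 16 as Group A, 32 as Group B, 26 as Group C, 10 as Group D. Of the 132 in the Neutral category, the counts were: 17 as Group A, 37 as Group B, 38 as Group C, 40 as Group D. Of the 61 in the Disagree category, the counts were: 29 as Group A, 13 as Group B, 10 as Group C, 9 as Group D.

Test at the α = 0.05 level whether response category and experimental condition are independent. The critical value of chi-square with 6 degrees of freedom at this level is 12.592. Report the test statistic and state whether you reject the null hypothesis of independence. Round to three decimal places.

39.508; reject H₀

Row totals: 84, 132, 61. Column totals: 62, 82, 74, 59. Grand total N = 277.
Expected counts (row total × column total / N):
  Agree, Group A: 84×62/277 = 18.8014
  Agree, Group B: 84×82/277 = 24.8664
  Agree, Group C: 84×74/277 = 22.4404
  Agree, Group D: 84×59/277 = 17.8917
  Neutral, Group A: 132×62/277 = 29.5451
  Neutral, Group B: 132×82/277 = 39.0758
  Neutral, Group C: 132×74/277 = 35.2635
  Neutral, Group D: 132×59/277 = 28.1155
  Disagree, Group A: 61×62/277 = 13.6534
  Disagree, Group B: 61×82/277 = 18.0578
  Disagree, Group C: 61×74/277 = 16.2960
  Disagree, Group D: 61×59/277 = 12.9928
Contributions (O − E)²/E:
  (16 − 18.8014)²/18.8014 = 0.4174
  (32 − 24.8664)²/24.8664 = 2.0465
  (26 − 22.4404)²/22.4404 = 0.5646
  (10 − 17.8917)²/17.8917 = 3.4809
  (17 − 29.5451)²/29.5451 = 5.3268
  (37 − 39.0758)²/39.0758 = 0.1103
  (38 − 35.2635)²/35.2635 = 0.2124
  (40 − 28.1155)²/28.1155 = 5.0236
  (29 − 13.6534)²/13.6534 = 17.2498
  (13 − 18.0578)²/18.0578 = 1.4166
  (10 − 16.2960)²/16.2960 = 2.4325
  (9 − 12.9928)²/12.9928 = 1.2270
χ² = 0.4174 + 2.0465 + 0.5646 + 3.4809 + 5.3268 + 0.1103 + 0.2124 + 5.0236 + 17.2498 + 1.4166 + 2.4325 + 1.2270 = 39.508
df = (3−1)(4−1) = 6. Since 39.508 > 12.592, reject the null hypothesis of independence at α = 0.05.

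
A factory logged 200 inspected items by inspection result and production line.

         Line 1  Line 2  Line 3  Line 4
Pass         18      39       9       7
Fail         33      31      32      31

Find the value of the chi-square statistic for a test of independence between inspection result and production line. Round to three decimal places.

20.285

Row totals: 73, 127. Column totals: 51, 70, 41, 38. Grand total N = 200.
Expected counts (row total × column total / N):
  Pass, Line 1: 73×51/200 = 18.6150
  Pass, Line 2: 73×70/200 = 25.5500
  Pass, Line 3: 73×41/200 = 14.9650
  Pass, Line 4: 73×38/200 = 13.8700
  Fail, Line 1: 127×51/200 = 32.3850
  Fail, Line 2: 127×70/200 = 44.4500
  Fail, Line 3: 127×41/200 = 26.0350
  Fail, Line 4: 127×38/200 = 24.1300
Contributions (O − E)²/E:
  (18 − 18.6150)²/18.6150 = 0.0203
  (39 − 25.5500)²/25.5500 = 7.0803
  (9 − 14.9650)²/14.9650 = 2.3776
  (7 − 13.8700)²/13.8700 = 3.4028
  (33 − 32.3850)²/32.3850 = 0.0117
  (31 − 44.4500)²/44.4500 = 4.0698
  (32 − 26.0350)²/26.0350 = 1.3667
  (31 − 24.1300)²/24.1300 = 1.9559
χ² = 0.0203 + 7.0803 + 2.3776 + 3.4028 + 0.0117 + 4.0698 + 1.3667 + 1.9559 = 20.285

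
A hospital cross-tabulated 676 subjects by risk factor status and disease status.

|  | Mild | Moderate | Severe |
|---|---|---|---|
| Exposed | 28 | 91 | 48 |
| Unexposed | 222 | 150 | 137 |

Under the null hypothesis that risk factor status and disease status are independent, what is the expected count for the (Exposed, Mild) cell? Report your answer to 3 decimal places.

Row total (Exposed) = 167; column total (Mild) = 250; grand total N = 676.
Expected count = (row total × column total) / N = 167 × 250 / 676 = 61.760.

61.760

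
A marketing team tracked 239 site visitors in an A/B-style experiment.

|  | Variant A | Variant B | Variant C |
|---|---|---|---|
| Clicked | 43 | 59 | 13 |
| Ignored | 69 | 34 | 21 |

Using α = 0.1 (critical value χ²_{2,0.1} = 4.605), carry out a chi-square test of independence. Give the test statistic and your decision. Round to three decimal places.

14.320; reject H₀

Row totals: 115, 124. Column totals: 112, 93, 34. Grand total N = 239.
Expected counts (row total × column total / N):
  Clicked, Variant A: 115×112/239 = 53.8912
  Clicked, Variant B: 115×93/239 = 44.7490
  Clicked, Variant C: 115×34/239 = 16.3598
  Ignored, Variant A: 124×112/239 = 58.1088
  Ignored, Variant B: 124×93/239 = 48.2510
  Ignored, Variant C: 124×34/239 = 17.6402
Contributions (O − E)²/E:
  (43 − 53.8912)²/53.8912 = 2.2011
  (59 − 44.7490)²/44.7490 = 4.5384
  (13 − 16.3598)²/16.3598 = 0.6900
  (69 − 58.1088)²/58.1088 = 2.0413
  (34 − 48.2510)²/48.2510 = 4.2091
  (21 − 17.6402)²/17.6402 = 0.6399
χ² = 2.2011 + 4.5384 + 0.6900 + 2.0413 + 4.2091 + 0.6399 = 14.320
df = (2−1)(3−1) = 2. Since 14.320 > 4.605, reject the null hypothesis of independence at α = 0.1.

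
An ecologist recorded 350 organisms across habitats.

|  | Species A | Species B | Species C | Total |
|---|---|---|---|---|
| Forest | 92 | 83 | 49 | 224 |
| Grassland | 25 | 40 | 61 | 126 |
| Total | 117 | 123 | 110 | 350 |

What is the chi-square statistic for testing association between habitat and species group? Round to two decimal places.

Grand total N = 350.
Expected counts (row total × column total / N):
  Forest, Species A: 224×117/350 = 74.880
  Forest, Species B: 224×123/350 = 78.720
  Forest, Species C: 224×110/350 = 70.400
  Grassland, Species A: 126×117/350 = 42.120
  Grassland, Species B: 126×123/350 = 44.280
  Grassland, Species C: 126×110/350 = 39.600
Contributions (O − E)²/E:
  (92 − 74.880)²/74.880 = 3.9142
  (83 − 78.720)²/78.720 = 0.2327
  (49 − 70.400)²/70.400 = 6.5051
  (25 − 42.120)²/42.120 = 6.9586
  (40 − 44.280)²/44.280 = 0.4137
  (61 − 39.600)²/39.600 = 11.5646
χ² = 3.9142 + 0.2327 + 6.5051 + 6.9586 + 0.4137 + 11.5646 = 29.59

29.59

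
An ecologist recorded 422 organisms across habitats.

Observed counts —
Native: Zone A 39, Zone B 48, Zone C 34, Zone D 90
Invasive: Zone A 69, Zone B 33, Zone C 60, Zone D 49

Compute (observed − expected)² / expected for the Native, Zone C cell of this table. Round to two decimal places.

3.60

Row total (Native) = 211; column total (Zone C) = 94; N = 422.
Expected count E = 211 × 94 / 422 = 47.000.
Contribution = (O − E)²/E = (34 − 47.000)² / 47.000 = 3.60.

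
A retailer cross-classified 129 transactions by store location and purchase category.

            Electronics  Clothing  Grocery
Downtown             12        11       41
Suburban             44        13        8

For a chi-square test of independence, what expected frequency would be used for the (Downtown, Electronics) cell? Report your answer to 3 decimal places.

27.783

Row total (Downtown) = 64; column total (Electronics) = 56; grand total N = 129.
Expected count = (row total × column total) / N = 64 × 56 / 129 = 27.783.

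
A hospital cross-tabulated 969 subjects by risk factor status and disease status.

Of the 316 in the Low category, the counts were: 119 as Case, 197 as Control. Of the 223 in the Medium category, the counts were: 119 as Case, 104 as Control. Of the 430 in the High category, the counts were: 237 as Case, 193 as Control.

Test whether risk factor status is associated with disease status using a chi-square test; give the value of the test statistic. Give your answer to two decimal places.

Row totals: 316, 223, 430. Column totals: 475, 494. Grand total N = 969.
Expected counts (row total × column total / N):
  Low, Case: 316×475/969 = 154.902
  Low, Control: 316×494/969 = 161.098
  Medium, Case: 223×475/969 = 109.314
  Medium, Control: 223×494/969 = 113.686
  High, Case: 430×475/969 = 210.784
  High, Control: 430×494/969 = 219.216
Contributions (O − E)²/E:
  (119 − 154.902)²/154.902 = 8.3211
  (197 − 161.098)²/161.098 = 8.0011
  (119 − 109.314)²/109.314 = 0.8582
  (104 − 113.686)²/113.686 = 0.8252
  (237 − 210.784)²/210.784 = 3.2606
  (193 − 219.216)²/219.216 = 3.1352
χ² = 8.3211 + 8.0011 + 0.8582 + 0.8252 + 3.2606 + 3.1352 = 24.40

24.40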